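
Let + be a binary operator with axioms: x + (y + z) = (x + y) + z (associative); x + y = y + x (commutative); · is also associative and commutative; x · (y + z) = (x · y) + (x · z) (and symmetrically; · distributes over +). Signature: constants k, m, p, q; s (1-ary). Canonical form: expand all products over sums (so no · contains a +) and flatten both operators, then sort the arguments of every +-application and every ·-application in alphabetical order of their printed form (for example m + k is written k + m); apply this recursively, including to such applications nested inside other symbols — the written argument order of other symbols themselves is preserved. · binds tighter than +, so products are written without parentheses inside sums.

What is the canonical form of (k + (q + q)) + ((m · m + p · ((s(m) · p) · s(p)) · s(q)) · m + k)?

Answer: k + k + m · m · m + m · p · p · s(m) · s(p) · s(q) + q + q

Derivation:
Expand:  k + q + q + m · m · m + m · p · p · s(m) · s(p) · s(q) + k
Sort:  k + k + m · m · m + m · p · p · s(m) · s(p) · s(q) + q + q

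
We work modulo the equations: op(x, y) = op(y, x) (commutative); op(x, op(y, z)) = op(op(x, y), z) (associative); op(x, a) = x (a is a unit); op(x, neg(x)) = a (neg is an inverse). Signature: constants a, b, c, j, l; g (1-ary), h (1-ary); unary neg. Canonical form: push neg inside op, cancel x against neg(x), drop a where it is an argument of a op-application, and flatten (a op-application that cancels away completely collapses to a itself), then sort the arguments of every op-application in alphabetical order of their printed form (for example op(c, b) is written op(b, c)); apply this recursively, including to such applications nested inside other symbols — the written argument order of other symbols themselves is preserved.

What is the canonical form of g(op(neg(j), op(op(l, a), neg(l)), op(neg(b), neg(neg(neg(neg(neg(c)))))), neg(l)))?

Work inside:  op(neg(j), op(op(l, a), neg(l)), op(neg(b), neg(neg(neg(neg(neg(c)))))), neg(l))
Push neg inside:  distribute neg over op and collapse double neg
Combine occurrences:  op(neg(j), neg(l), neg(b), neg(c))
Sort:  op(neg(b), neg(c), neg(j), neg(l))
Reassemble:  g(op(neg(b), neg(c), neg(j), neg(l)))

Answer: g(op(neg(b), neg(c), neg(j), neg(l)))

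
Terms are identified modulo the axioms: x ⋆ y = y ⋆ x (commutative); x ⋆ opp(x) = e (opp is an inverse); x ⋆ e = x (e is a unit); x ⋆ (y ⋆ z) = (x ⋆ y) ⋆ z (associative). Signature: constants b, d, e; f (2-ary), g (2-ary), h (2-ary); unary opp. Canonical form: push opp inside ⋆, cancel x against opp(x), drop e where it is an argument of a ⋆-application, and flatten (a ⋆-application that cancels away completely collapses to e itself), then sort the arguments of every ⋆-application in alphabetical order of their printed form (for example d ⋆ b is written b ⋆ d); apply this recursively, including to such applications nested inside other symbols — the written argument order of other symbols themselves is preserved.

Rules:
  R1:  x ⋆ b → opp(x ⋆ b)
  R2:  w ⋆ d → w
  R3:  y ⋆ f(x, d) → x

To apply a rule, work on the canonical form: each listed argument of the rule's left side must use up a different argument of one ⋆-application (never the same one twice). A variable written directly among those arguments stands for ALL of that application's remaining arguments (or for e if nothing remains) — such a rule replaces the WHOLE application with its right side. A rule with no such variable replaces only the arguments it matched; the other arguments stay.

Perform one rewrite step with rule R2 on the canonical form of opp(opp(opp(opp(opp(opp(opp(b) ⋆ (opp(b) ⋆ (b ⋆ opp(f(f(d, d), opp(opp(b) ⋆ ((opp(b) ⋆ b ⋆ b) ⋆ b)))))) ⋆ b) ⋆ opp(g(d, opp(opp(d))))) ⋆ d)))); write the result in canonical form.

Canonical form:  d ⋆ g(d, d) ⋆ opp(f(f(d, d), opp(b)))
Match R2:  consume d;  w := g(d, d) ⋆ opp(f(f(d, d), opp(b)))
The variable takes the whole remainder — replace the entire application.
Giving:  g(d, d) ⋆ opp(f(f(d, d), opp(b)))

Answer: g(d, d) ⋆ opp(f(f(d, d), opp(b)))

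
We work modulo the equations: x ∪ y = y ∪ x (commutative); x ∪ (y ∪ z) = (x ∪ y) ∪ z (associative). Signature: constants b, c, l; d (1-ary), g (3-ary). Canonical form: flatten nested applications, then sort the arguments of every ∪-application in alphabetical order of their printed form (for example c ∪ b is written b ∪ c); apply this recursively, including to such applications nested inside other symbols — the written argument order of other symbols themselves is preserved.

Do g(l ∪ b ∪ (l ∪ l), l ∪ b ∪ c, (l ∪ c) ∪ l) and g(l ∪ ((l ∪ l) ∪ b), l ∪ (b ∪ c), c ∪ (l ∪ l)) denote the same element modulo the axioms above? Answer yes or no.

Left:  g(l ∪ b ∪ (l ∪ l), l ∪ b ∪ c, (l ∪ c) ∪ l)
  Work inside:  l ∪ b ∪ (l ∪ l)
  Merge nested applications:  l ∪ b ∪ l ∪ l
  Sort arguments:  b ∪ l ∪ l ∪ l
  Rebuild:  g(b ∪ l ∪ l ∪ l, b ∪ c ∪ l, c ∪ l ∪ l)
Right:  g(l ∪ ((l ∪ l) ∪ b), l ∪ (b ∪ c), c ∪ (l ∪ l))
  Work inside:  l ∪ ((l ∪ l) ∪ b)
  Merge nested applications:  l ∪ l ∪ l ∪ b
  Sort arguments:  b ∪ l ∪ l ∪ l
  Put back:  g(b ∪ l ∪ l ∪ l, b ∪ c ∪ l, c ∪ l ∪ l)

Answer: yes — both canonical forms are g(b ∪ l ∪ l ∪ l, b ∪ c ∪ l, c ∪ l ∪ l)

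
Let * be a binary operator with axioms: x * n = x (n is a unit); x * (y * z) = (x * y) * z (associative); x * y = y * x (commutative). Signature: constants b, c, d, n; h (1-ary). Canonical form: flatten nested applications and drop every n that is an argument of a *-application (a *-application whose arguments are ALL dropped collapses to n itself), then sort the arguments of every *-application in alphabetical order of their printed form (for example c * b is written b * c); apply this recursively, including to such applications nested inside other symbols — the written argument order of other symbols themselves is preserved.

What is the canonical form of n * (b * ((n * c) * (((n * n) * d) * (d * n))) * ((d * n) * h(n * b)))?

Un-nest:  n * b * n * c * n * n * d * d * n * d * n * h(n * b)
Simplify inside:  h(n * b)  →  h(b)
Unit:  drop n (×6)
Sort arguments:  b * c * d * d * d * h(b)

Answer: b * c * d * d * d * h(b)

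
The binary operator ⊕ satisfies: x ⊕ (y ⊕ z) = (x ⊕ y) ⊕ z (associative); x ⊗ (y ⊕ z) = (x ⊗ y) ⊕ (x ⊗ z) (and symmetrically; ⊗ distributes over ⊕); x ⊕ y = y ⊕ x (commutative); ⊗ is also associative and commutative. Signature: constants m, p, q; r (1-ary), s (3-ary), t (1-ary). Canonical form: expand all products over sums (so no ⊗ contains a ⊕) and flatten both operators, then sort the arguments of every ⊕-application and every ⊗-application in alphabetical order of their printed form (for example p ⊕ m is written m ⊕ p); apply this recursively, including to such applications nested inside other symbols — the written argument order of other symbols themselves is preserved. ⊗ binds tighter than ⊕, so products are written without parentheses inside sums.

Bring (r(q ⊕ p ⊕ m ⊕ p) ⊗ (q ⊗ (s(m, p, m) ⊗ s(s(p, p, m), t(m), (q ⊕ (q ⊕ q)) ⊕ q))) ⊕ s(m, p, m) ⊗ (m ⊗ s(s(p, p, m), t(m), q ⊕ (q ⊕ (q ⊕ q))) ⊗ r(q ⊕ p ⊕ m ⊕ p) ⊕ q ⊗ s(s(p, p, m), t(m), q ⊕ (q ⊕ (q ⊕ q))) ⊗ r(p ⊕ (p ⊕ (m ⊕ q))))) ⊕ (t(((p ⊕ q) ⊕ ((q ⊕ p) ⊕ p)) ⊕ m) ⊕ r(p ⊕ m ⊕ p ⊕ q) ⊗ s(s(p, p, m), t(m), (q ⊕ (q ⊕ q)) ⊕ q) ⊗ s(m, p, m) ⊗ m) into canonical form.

Answer: m ⊗ r(m ⊕ p ⊕ p ⊕ q) ⊗ s(m, p, m) ⊗ s(s(p, p, m), t(m), q ⊕ q ⊕ q ⊕ q) ⊕ m ⊗ r(m ⊕ p ⊕ p ⊕ q) ⊗ s(m, p, m) ⊗ s(s(p, p, m), t(m), q ⊕ q ⊕ q ⊕ q) ⊕ q ⊗ r(m ⊕ p ⊕ p ⊕ q) ⊗ s(m, p, m) ⊗ s(s(p, p, m), t(m), q ⊕ q ⊕ q ⊕ q) ⊕ q ⊗ r(m ⊕ p ⊕ p ⊕ q) ⊗ s(m, p, m) ⊗ s(s(p, p, m), t(m), q ⊕ q ⊕ q ⊕ q) ⊕ t(m ⊕ p ⊕ p ⊕ p ⊕ q ⊕ q)

Derivation:
Distribute:  q ⊗ r(m ⊕ p ⊕ p ⊕ q) ⊗ s(m, p, m) ⊗ s(s(p, p, m), t(m), q ⊕ q ⊕ q ⊕ q) ⊕ m ⊗ r(m ⊕ p ⊕ p ⊕ q) ⊗ s(m, p, m) ⊗ s(s(p, p, m), t(m), q ⊕ q ⊕ q ⊕ q) ⊕ q ⊗ r(m ⊕ p ⊕ p ⊕ q) ⊗ s(m, p, m) ⊗ s(s(p, p, m), t(m), q ⊕ q ⊕ q ⊕ q) ⊕ t(m ⊕ p ⊕ p ⊕ p ⊕ q ⊕ q) ⊕ m ⊗ r(m ⊕ p ⊕ p ⊕ q) ⊗ s(m, p, m) ⊗ s(s(p, p, m), t(m), q ⊕ q ⊕ q ⊕ q)
Order the arguments:  m ⊗ r(m ⊕ p ⊕ p ⊕ q) ⊗ s(m, p, m) ⊗ s(s(p, p, m), t(m), q ⊕ q ⊕ q ⊕ q) ⊕ m ⊗ r(m ⊕ p ⊕ p ⊕ q) ⊗ s(m, p, m) ⊗ s(s(p, p, m), t(m), q ⊕ q ⊕ q ⊕ q) ⊕ q ⊗ r(m ⊕ p ⊕ p ⊕ q) ⊗ s(m, p, m) ⊗ s(s(p, p, m), t(m), q ⊕ q ⊕ q ⊕ q) ⊕ q ⊗ r(m ⊕ p ⊕ p ⊕ q) ⊗ s(m, p, m) ⊗ s(s(p, p, m), t(m), q ⊕ q ⊕ q ⊕ q) ⊕ t(m ⊕ p ⊕ p ⊕ p ⊕ q ⊕ q)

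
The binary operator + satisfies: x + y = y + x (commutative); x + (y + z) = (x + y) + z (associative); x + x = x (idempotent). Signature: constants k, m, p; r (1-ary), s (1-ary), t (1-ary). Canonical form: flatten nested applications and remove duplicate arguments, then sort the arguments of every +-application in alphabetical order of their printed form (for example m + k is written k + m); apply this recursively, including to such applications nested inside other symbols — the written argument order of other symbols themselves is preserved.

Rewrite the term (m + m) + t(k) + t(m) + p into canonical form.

Flatten:  m + m + t(k) + t(m) + p
Deduplicate:  drop duplicate m
Order the arguments:  m + p + t(k) + t(m)

Answer: m + p + t(k) + t(m)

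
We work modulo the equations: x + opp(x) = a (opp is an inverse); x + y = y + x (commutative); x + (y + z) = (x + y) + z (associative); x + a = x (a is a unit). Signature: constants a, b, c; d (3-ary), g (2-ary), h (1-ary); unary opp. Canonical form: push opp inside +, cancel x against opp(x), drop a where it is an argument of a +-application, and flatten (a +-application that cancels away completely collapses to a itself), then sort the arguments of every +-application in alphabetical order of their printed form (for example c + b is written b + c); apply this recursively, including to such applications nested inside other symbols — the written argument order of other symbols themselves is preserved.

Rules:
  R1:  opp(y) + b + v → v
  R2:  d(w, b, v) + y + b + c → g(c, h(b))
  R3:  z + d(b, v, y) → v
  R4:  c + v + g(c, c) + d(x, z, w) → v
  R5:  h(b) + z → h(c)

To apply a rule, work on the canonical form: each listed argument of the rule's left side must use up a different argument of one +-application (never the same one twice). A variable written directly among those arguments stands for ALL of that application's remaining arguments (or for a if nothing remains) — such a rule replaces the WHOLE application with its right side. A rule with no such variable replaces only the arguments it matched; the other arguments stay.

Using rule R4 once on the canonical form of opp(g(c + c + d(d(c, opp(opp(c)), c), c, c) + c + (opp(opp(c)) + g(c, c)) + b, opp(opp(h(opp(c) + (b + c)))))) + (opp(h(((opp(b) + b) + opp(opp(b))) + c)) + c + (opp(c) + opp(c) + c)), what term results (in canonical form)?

Answer: opp(g(b + c + c + c, h(b))) + opp(h(b + c))

Derivation:
Canonical form:  opp(g(b + c + c + c + c + d(d(c, c, c), c, c) + g(c, c), h(b))) + opp(h(b + c))
Match R4:  consume c, d(d(c, c, c), c, c), g(c, c);  v := b + c + c + c, w := c, x := d(c, c, c), z := c
The extension variable absorbs all remaining arguments, so the whole application is rewritten.
Giving:  opp(g(b + c + c + c, h(b))) + opp(h(b + c))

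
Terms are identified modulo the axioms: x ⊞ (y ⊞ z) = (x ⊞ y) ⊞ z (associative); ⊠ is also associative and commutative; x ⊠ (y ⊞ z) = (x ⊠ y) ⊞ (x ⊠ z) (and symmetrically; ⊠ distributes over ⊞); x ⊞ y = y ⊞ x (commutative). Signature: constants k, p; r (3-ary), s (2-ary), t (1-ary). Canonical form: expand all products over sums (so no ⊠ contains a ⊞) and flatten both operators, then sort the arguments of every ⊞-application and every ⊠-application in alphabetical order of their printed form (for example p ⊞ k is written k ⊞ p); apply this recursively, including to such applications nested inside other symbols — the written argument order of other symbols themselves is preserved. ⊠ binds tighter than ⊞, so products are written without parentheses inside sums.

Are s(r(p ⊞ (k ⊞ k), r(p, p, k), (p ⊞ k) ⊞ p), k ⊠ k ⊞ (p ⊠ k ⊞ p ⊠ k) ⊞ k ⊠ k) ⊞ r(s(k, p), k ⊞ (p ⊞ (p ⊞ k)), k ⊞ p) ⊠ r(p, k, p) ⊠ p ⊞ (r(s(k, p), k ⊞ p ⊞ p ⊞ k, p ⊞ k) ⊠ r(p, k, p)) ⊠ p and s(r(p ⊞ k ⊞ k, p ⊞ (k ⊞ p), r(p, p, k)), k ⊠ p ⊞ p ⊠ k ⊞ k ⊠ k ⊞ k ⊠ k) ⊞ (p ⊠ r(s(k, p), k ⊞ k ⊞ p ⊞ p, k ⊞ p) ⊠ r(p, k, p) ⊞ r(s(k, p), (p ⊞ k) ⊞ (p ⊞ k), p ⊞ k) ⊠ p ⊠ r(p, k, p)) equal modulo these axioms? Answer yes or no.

Left:  s(r(p ⊞ (k ⊞ k), r(p, p, k), (p ⊞ k) ⊞ p), k ⊠ k ⊞ (p ⊠ k ⊞ p ⊠ k) ⊞ k ⊠ k) ⊞ r(s(k, p), k ⊞ (p ⊞ (p ⊞ k)), k ⊞ p) ⊠ r(p, k, p) ⊠ p ⊞ (r(s(k, p), k ⊞ p ⊞ p ⊞ k, p ⊞ k) ⊠ r(p, k, p)) ⊠ p
  Flatten:  s(r(k ⊞ k ⊞ p, r(p, p, k), k ⊞ p ⊞ p), k ⊠ k ⊞ k ⊠ k ⊞ k ⊠ p ⊞ k ⊠ p) ⊞ p ⊠ r(p, k, p) ⊠ r(s(k, p), k ⊞ k ⊞ p ⊞ p, k ⊞ p) ⊞ p ⊠ r(p, k, p) ⊠ r(s(k, p), k ⊞ k ⊞ p ⊞ p, k ⊞ p)
  Sort arguments:  p ⊠ r(p, k, p) ⊠ r(s(k, p), k ⊞ k ⊞ p ⊞ p, k ⊞ p) ⊞ p ⊠ r(p, k, p) ⊠ r(s(k, p), k ⊞ k ⊞ p ⊞ p, k ⊞ p) ⊞ s(r(k ⊞ k ⊞ p, r(p, p, k), k ⊞ p ⊞ p), k ⊠ k ⊞ k ⊠ k ⊞ k ⊠ p ⊞ k ⊠ p)
Right:  s(r(p ⊞ k ⊞ k, p ⊞ (k ⊞ p), r(p, p, k)), k ⊠ p ⊞ p ⊠ k ⊞ k ⊠ k ⊞ k ⊠ k) ⊞ (p ⊠ r(s(k, p), k ⊞ k ⊞ p ⊞ p, k ⊞ p) ⊠ r(p, k, p) ⊞ r(s(k, p), (p ⊞ k) ⊞ (p ⊞ k), p ⊞ k) ⊠ p ⊠ r(p, k, p))
  Un-nest:  s(r(k ⊞ k ⊞ p, k ⊞ p ⊞ p, r(p, p, k)), k ⊠ k ⊞ k ⊠ k ⊞ k ⊠ p ⊞ k ⊠ p) ⊞ p ⊠ r(p, k, p) ⊠ r(s(k, p), k ⊞ k ⊞ p ⊞ p, k ⊞ p) ⊞ p ⊠ r(p, k, p) ⊠ r(s(k, p), k ⊞ k ⊞ p ⊞ p, k ⊞ p)
  Sort:  p ⊠ r(p, k, p) ⊠ r(s(k, p), k ⊞ k ⊞ p ⊞ p, k ⊞ p) ⊞ p ⊠ r(p, k, p) ⊠ r(s(k, p), k ⊞ k ⊞ p ⊞ p, k ⊞ p) ⊞ s(r(k ⊞ k ⊞ p, k ⊞ p ⊞ p, r(p, p, k)), k ⊠ k ⊞ k ⊠ k ⊞ k ⊠ p ⊞ k ⊠ p)

Answer: no — p ⊠ r(p, k, p) ⊠ r(s(k, p), k ⊞ k ⊞ p ⊞ p, k ⊞ p) ⊞ p ⊠ r(p, k, p) ⊠ r(s(k, p), k ⊞ k ⊞ p ⊞ p, k ⊞ p) ⊞ s(r(k ⊞ k ⊞ p, r(p, p, k), k ⊞ p ⊞ p), k ⊠ k ⊞ k ⊠ k ⊞ k ⊠ p ⊞ k ⊠ p) vs p ⊠ r(p, k, p) ⊠ r(s(k, p), k ⊞ k ⊞ p ⊞ p, k ⊞ p) ⊞ p ⊠ r(p, k, p) ⊠ r(s(k, p), k ⊞ k ⊞ p ⊞ p, k ⊞ p) ⊞ s(r(k ⊞ k ⊞ p, k ⊞ p ⊞ p, r(p, p, k)), k ⊠ k ⊞ k ⊠ k ⊞ k ⊠ p ⊞ k ⊠ p)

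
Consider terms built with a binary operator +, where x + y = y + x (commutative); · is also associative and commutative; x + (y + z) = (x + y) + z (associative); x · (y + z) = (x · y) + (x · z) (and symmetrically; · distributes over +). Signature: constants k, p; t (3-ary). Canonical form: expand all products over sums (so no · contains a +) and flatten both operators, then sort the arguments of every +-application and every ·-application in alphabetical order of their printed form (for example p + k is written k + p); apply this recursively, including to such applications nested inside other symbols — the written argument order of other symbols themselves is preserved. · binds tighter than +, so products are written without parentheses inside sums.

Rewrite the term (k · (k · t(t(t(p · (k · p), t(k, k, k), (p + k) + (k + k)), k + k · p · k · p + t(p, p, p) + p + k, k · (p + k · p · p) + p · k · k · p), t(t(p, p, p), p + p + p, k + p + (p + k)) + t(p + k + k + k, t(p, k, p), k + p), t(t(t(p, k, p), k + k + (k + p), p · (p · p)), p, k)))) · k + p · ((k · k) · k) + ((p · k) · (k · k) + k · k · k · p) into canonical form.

Answer: k · k · k · p + k · k · k · p + k · k · k · p + k · k · k · t(t(t(k · p · p, t(k, k, k), k + k + k + p), k + k + k · k · p · p + p + t(p, p, p), k · k · p · p + k · k · p · p + k · p), t(k + k + k + p, t(p, k, p), k + p) + t(t(p, p, p), p + p + p, k + k + p + p), t(t(t(p, k, p), k + k + k + p, p · p · p), p, k))

Derivation:
Distribute:  k · k · k · t(t(t(k · p · p, t(k, k, k), k + k + k + p), k + k + k · k · p · p + p + t(p, p, p), k · k · p · p + k · k · p · p + k · p), t(k + k + k + p, t(p, k, p), k + p) + t(t(p, p, p), p + p + p, k + k + p + p), t(t(t(p, k, p), k + k + k + p, p · p · p), p, k)) + k · k · k · p + k · k · k · p + k · k · k · p
Sort:  k · k · k · p + k · k · k · p + k · k · k · p + k · k · k · t(t(t(k · p · p, t(k, k, k), k + k + k + p), k + k + k · k · p · p + p + t(p, p, p), k · k · p · p + k · k · p · p + k · p), t(k + k + k + p, t(p, k, p), k + p) + t(t(p, p, p), p + p + p, k + k + p + p), t(t(t(p, k, p), k + k + k + p, p · p · p), p, k))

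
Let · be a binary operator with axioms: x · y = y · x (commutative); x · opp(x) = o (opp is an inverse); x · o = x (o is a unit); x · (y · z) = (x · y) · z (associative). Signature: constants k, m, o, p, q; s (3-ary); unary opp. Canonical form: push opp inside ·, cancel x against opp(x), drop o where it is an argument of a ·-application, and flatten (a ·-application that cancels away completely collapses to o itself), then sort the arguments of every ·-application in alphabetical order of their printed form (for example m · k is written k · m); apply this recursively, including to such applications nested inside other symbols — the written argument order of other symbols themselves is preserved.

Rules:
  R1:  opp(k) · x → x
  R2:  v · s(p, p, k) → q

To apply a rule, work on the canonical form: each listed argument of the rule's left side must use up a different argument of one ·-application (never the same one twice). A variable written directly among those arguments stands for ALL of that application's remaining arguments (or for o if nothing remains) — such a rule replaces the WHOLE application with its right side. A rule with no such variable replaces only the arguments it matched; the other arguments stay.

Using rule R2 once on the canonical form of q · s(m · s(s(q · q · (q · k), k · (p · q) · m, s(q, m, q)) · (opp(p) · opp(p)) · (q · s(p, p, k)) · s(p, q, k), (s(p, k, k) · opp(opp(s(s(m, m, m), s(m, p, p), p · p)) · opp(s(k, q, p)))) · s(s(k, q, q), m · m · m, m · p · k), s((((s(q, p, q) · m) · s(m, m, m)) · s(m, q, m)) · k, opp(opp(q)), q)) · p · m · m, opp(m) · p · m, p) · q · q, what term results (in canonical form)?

Answer: q · q · q · s(m · m · m · p · s(q, s(k, q, p) · s(p, k, k) · s(s(k, q, q), m · m · m, k · m · p) · s(s(m, m, m), s(m, p, p), p · p), s(k · m · s(m, m, m) · s(m, q, m) · s(q, p, q), q, q)), p, p)

Derivation:
Canonical form:  q · q · q · s(m · m · m · p · s(opp(p) · opp(p) · q · s(k · q · q · q, k · m · p · q, s(q, m, q)) · s(p, p, k) · s(p, q, k), s(k, q, p) · s(p, k, k) · s(s(k, q, q), m · m · m, k · m · p) · s(s(m, m, m), s(m, p, p), p · p), s(k · m · s(m, m, m) · s(m, q, m) · s(q, p, q), q, q)), p, p)
Match R2:  consume s(p, p, k);  v := opp(p) · opp(p) · q · s(k · q · q · q, k · m · p · q, s(q, m, q)) · s(p, q, k)
The extension variable absorbs all remaining arguments, so the whole application is rewritten.
New term:  q · q · q · s(m · m · m · p · s(q, s(k, q, p) · s(p, k, k) · s(s(k, q, q), m · m · m, k · m · p) · s(s(m, m, m), s(m, p, p), p · p), s(k · m · s(m, m, m) · s(m, q, m) · s(q, p, q), q, q)), p, p)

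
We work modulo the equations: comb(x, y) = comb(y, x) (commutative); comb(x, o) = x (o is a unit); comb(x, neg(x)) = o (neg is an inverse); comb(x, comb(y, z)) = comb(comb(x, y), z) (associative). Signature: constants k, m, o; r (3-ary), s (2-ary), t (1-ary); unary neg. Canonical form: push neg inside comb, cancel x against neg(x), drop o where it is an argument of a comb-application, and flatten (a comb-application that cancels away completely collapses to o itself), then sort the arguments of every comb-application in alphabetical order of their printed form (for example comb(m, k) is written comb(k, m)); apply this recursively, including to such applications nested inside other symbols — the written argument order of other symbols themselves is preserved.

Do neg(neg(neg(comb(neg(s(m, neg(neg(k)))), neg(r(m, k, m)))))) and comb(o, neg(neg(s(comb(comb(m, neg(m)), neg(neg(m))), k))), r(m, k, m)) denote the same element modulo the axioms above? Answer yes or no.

Left:  neg(neg(neg(comb(neg(s(m, neg(neg(k)))), neg(r(m, k, m))))))
  Push neg inside:  distribute neg over comb and collapse double neg
  Collect:  comb(s(m, k), r(m, k, m))
  Order the arguments:  comb(r(m, k, m), s(m, k))
Right:  comb(o, neg(neg(s(comb(comb(m, neg(m)), neg(neg(m))), k))), r(m, k, m))
  Push neg inside:  distribute neg over comb and collapse double neg
  Collect:  comb(s(m, k), r(m, k, m))
  Order the arguments:  comb(r(m, k, m), s(m, k))

Answer: yes — both canonical forms are comb(r(m, k, m), s(m, k))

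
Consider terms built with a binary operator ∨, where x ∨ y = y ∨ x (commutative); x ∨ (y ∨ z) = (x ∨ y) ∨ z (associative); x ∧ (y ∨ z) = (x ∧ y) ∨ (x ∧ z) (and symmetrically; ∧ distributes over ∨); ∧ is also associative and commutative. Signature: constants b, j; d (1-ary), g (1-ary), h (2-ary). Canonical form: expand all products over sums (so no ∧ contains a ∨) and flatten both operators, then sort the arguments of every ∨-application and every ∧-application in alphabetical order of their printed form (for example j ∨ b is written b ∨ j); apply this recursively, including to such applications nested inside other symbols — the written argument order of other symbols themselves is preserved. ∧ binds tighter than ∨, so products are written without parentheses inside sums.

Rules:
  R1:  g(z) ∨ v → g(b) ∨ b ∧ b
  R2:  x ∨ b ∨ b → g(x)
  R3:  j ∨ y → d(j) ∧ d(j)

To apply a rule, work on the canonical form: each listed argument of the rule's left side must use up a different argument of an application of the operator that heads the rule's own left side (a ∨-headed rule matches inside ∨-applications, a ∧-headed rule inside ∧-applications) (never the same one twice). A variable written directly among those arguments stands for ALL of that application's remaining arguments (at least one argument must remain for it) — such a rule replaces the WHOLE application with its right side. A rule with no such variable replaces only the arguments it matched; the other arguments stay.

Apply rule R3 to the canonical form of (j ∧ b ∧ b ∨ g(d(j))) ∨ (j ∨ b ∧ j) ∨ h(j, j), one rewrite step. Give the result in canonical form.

Canonical form:  b ∧ b ∧ j ∨ b ∧ j ∨ g(d(j)) ∨ h(j, j) ∨ j
R3 matches:  uses j;  y := b ∧ b ∧ j ∨ b ∧ j ∨ g(d(j)) ∨ h(j, j)
The variable takes the whole remainder — replace the entire application.
Giving:  d(j) ∧ d(j)

Answer: d(j) ∧ d(j)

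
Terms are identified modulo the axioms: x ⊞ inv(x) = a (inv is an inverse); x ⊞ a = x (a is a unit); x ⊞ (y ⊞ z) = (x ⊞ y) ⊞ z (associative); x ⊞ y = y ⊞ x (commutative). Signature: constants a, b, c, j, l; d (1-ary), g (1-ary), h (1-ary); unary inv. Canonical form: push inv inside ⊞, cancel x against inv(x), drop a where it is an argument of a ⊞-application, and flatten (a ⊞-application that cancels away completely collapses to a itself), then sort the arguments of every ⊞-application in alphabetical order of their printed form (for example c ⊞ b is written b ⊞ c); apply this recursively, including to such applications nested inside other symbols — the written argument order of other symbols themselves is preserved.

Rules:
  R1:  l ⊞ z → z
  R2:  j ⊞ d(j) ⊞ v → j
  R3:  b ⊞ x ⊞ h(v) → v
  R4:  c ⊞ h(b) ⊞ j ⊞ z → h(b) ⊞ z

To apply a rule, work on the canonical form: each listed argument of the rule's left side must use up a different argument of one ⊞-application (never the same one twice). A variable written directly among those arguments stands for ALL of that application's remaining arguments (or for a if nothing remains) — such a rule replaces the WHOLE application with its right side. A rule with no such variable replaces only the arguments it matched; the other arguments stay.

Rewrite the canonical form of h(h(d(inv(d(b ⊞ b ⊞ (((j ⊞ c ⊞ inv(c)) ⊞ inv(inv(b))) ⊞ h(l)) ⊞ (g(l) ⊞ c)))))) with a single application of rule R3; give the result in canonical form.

Answer: h(h(d(inv(d(l)))))

Derivation:
Canonical form:  h(h(d(inv(d(b ⊞ b ⊞ b ⊞ c ⊞ g(l) ⊞ h(l) ⊞ j)))))
R3 matches:  uses b, h(l);  v := l, x := b ⊞ b ⊞ c ⊞ g(l) ⊞ j
The variable takes the whole remainder — replace the entire application.
Result:  h(h(d(inv(d(l)))))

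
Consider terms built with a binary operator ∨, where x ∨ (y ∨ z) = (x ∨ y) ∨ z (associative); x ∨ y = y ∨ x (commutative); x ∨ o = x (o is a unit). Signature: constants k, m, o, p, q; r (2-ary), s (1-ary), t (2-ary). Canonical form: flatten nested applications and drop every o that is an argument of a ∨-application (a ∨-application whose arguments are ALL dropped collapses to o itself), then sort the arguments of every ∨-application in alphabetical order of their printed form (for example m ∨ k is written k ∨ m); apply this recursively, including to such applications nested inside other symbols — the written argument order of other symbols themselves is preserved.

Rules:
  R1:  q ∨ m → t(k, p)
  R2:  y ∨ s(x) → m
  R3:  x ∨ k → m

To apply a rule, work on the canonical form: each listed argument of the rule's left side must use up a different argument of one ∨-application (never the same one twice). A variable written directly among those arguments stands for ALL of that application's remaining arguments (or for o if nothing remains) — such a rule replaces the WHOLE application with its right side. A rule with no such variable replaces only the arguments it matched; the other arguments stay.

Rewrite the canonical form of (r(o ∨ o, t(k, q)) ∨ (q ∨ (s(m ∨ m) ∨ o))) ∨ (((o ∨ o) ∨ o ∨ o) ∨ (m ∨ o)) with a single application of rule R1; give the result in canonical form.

Canonical form:  m ∨ q ∨ r(o, t(k, q)) ∨ s(m ∨ m)
Apply R1:  consuming m, q
New term:  r(o, t(k, q)) ∨ s(m ∨ m) ∨ t(k, p)

Answer: r(o, t(k, q)) ∨ s(m ∨ m) ∨ t(k, p)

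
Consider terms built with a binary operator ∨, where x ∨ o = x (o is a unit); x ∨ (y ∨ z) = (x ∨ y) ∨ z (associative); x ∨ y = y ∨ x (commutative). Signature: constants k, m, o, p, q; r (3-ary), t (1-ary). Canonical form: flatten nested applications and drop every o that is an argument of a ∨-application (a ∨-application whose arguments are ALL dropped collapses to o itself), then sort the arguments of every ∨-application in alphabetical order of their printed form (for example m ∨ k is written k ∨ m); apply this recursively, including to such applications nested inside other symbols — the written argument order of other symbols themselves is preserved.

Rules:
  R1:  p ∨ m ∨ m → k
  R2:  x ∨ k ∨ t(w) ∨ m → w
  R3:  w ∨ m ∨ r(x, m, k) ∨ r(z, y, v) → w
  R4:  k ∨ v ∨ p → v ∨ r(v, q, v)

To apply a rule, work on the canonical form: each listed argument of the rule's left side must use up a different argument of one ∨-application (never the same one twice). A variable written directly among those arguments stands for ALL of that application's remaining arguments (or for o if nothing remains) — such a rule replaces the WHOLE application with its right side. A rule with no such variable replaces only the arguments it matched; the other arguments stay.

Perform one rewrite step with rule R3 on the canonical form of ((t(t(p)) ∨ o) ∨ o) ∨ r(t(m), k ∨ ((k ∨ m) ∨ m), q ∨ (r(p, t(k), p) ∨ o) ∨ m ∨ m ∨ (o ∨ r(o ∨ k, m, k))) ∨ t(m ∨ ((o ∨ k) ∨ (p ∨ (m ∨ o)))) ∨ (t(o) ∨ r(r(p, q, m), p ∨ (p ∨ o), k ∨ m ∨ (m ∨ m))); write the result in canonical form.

Canonical form:  r(r(p, q, m), p ∨ p, k ∨ m ∨ m ∨ m) ∨ r(t(m), k ∨ k ∨ m ∨ m, m ∨ m ∨ q ∨ r(k, m, k) ∨ r(p, t(k), p)) ∨ t(k ∨ m ∨ m ∨ p) ∨ t(o) ∨ t(t(p))
Match R3:  consume m, r(k, m, k), r(p, t(k), p);  v := p, w := m ∨ q, x := k, y := t(k), z := p
The extension variable absorbs all remaining arguments, so the whole application is rewritten.
Giving:  r(r(p, q, m), p ∨ p, k ∨ m ∨ m ∨ m) ∨ r(t(m), k ∨ k ∨ m ∨ m, m ∨ q) ∨ t(k ∨ m ∨ m ∨ p) ∨ t(o) ∨ t(t(p))

Answer: r(r(p, q, m), p ∨ p, k ∨ m ∨ m ∨ m) ∨ r(t(m), k ∨ k ∨ m ∨ m, m ∨ q) ∨ t(k ∨ m ∨ m ∨ p) ∨ t(o) ∨ t(t(p))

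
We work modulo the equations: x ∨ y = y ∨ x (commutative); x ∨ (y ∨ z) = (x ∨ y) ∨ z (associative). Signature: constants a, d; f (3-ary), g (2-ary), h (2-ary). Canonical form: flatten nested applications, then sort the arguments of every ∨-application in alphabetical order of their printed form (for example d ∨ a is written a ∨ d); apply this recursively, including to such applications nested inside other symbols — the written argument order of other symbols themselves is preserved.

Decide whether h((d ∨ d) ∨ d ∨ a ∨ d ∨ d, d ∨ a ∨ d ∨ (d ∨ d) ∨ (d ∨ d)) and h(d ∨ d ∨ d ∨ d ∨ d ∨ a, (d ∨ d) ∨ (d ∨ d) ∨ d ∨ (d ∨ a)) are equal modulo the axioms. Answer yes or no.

Answer: yes — both canonical forms are h(a ∨ d ∨ d ∨ d ∨ d ∨ d, a ∨ d ∨ d ∨ d ∨ d ∨ d ∨ d)

Derivation:
Left:  h((d ∨ d) ∨ d ∨ a ∨ d ∨ d, d ∨ a ∨ d ∨ (d ∨ d) ∨ (d ∨ d))
  Work inside:  d ∨ a ∨ d ∨ (d ∨ d) ∨ (d ∨ d)
  Merge nested applications:  d ∨ a ∨ d ∨ d ∨ d ∨ d ∨ d
  Order the arguments:  a ∨ d ∨ d ∨ d ∨ d ∨ d ∨ d
  Put back:  h(a ∨ d ∨ d ∨ d ∨ d ∨ d, a ∨ d ∨ d ∨ d ∨ d ∨ d ∨ d)
Right:  h(d ∨ d ∨ d ∨ d ∨ d ∨ a, (d ∨ d) ∨ (d ∨ d) ∨ d ∨ (d ∨ a))
  Descend into:  (d ∨ d) ∨ (d ∨ d) ∨ d ∨ (d ∨ a)
  Flatten:  d ∨ d ∨ d ∨ d ∨ d ∨ d ∨ a
  Sort:  a ∨ d ∨ d ∨ d ∨ d ∨ d ∨ d
  Reassemble:  h(a ∨ d ∨ d ∨ d ∨ d ∨ d, a ∨ d ∨ d ∨ d ∨ d ∨ d ∨ d)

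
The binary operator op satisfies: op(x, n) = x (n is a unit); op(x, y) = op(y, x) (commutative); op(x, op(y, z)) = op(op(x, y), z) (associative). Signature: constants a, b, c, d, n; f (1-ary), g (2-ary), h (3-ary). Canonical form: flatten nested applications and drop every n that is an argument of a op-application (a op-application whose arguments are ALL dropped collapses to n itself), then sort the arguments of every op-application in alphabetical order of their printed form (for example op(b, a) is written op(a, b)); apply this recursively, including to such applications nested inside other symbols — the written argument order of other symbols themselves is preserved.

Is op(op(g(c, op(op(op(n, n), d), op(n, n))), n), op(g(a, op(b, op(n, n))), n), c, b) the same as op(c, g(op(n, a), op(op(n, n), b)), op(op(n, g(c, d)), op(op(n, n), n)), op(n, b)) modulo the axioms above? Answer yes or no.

Answer: yes — both canonical forms are op(b, c, g(a, b), g(c, d))

Derivation:
Left:  op(op(g(c, op(op(op(n, n), d), op(n, n))), n), op(g(a, op(b, op(n, n))), n), c, b)
  Un-nest:  op(g(c, op(op(op(n, n), d), op(n, n))), n, g(a, op(b, op(n, n))), n, c, b)
  Simplify inside:  g(c, op(op(op(n, n), d), op(n, n)))  →  g(c, d)
  Inside:  g(a, op(b, op(n, n)))  →  g(a, b)
  Units out:  drop n (×2)
  Order the arguments:  op(b, c, g(a, b), g(c, d))
Right:  op(c, g(op(n, a), op(op(n, n), b)), op(op(n, g(c, d)), op(op(n, n), n)), op(n, b))
  Flatten:  op(c, g(op(n, a), op(op(n, n), b)), n, g(c, d), n, n, n, n, b)
  Inside:  g(op(n, a), op(op(n, n), b))  →  g(a, b)
  Unit:  drop n (×5)
  Sort:  op(b, c, g(a, b), g(c, d))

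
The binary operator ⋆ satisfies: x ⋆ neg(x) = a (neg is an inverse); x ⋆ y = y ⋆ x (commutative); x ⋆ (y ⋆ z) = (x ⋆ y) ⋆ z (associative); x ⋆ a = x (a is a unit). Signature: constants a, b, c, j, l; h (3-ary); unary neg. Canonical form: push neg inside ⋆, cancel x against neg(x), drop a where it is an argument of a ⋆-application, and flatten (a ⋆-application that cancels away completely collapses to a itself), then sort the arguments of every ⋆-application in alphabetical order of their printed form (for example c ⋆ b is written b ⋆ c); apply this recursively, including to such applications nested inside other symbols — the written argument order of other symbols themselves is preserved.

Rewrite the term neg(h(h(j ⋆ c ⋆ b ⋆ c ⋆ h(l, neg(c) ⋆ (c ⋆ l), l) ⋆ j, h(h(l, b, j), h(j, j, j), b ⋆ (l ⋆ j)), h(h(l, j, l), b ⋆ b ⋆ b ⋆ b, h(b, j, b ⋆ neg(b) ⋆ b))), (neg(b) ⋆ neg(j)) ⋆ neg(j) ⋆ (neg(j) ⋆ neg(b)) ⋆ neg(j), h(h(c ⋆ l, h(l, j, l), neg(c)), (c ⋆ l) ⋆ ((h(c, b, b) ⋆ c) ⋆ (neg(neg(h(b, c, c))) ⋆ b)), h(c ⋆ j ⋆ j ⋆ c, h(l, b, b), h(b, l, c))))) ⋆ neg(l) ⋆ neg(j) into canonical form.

Push neg inside:  distribute neg over ⋆ and collapse double neg
Combine occurrences:  neg(h(h(b ⋆ c ⋆ c ⋆ h(l, l, l) ⋆ j ⋆ j, h(h(l, b, j), h(j, j, j), b ⋆ j ⋆ l), h(h(l, j, l), b ⋆ b ⋆ b ⋆ b, h(b, j, b))), neg(b) ⋆ neg(b) ⋆ neg(j) ⋆ neg(j) ⋆ neg(j) ⋆ neg(j), h(h(c ⋆ l, h(l, j, l), neg(c)), b ⋆ c ⋆ c ⋆ h(b, c, c) ⋆ h(c, b, b) ⋆ l, h(c ⋆ c ⋆ j ⋆ j, h(l, b, b), h(b, l, c))))) ⋆ neg(l) ⋆ neg(j)
Sort:  neg(h(h(b ⋆ c ⋆ c ⋆ h(l, l, l) ⋆ j ⋆ j, h(h(l, b, j), h(j, j, j), b ⋆ j ⋆ l), h(h(l, j, l), b ⋆ b ⋆ b ⋆ b, h(b, j, b))), neg(b) ⋆ neg(b) ⋆ neg(j) ⋆ neg(j) ⋆ neg(j) ⋆ neg(j), h(h(c ⋆ l, h(l, j, l), neg(c)), b ⋆ c ⋆ c ⋆ h(b, c, c) ⋆ h(c, b, b) ⋆ l, h(c ⋆ c ⋆ j ⋆ j, h(l, b, b), h(b, l, c))))) ⋆ neg(j) ⋆ neg(l)

Answer: neg(h(h(b ⋆ c ⋆ c ⋆ h(l, l, l) ⋆ j ⋆ j, h(h(l, b, j), h(j, j, j), b ⋆ j ⋆ l), h(h(l, j, l), b ⋆ b ⋆ b ⋆ b, h(b, j, b))), neg(b) ⋆ neg(b) ⋆ neg(j) ⋆ neg(j) ⋆ neg(j) ⋆ neg(j), h(h(c ⋆ l, h(l, j, l), neg(c)), b ⋆ c ⋆ c ⋆ h(b, c, c) ⋆ h(c, b, b) ⋆ l, h(c ⋆ c ⋆ j ⋆ j, h(l, b, b), h(b, l, c))))) ⋆ neg(j) ⋆ neg(l)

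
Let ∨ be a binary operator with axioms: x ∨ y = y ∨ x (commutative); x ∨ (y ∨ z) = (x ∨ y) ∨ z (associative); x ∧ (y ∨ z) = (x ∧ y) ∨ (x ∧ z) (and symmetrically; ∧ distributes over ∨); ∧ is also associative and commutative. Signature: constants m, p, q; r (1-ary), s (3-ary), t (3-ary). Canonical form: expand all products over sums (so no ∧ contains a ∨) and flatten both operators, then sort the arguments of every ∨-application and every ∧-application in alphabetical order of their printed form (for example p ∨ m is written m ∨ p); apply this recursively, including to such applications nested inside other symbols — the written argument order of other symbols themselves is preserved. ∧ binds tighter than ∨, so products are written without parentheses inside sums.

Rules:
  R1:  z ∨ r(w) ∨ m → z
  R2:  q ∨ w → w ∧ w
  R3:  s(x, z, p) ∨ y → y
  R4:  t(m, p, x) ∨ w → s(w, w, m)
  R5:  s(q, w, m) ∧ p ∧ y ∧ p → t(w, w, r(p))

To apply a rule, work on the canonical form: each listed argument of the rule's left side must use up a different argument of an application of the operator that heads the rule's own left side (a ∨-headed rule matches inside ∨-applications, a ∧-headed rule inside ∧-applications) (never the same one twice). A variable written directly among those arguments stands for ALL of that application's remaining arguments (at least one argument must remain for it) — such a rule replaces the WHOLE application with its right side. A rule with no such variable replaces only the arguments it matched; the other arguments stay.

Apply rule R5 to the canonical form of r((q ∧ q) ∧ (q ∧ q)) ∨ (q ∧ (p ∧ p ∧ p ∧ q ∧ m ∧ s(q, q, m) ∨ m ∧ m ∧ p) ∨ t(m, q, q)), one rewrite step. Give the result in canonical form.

Canonical form:  m ∧ m ∧ p ∧ q ∨ m ∧ p ∧ p ∧ p ∧ q ∧ q ∧ s(q, q, m) ∨ r(q ∧ q ∧ q ∧ q) ∨ t(m, q, q)
Match R5:  consume p, p, s(q, q, m);  w := q, y := m ∧ p ∧ q ∧ q
The extension variable absorbs all remaining arguments, so the whole application is rewritten.
Giving:  m ∧ m ∧ p ∧ q ∨ r(q ∧ q ∧ q ∧ q) ∨ t(m, q, q) ∨ t(q, q, r(p))

Answer: m ∧ m ∧ p ∧ q ∨ r(q ∧ q ∧ q ∧ q) ∨ t(m, q, q) ∨ t(q, q, r(p))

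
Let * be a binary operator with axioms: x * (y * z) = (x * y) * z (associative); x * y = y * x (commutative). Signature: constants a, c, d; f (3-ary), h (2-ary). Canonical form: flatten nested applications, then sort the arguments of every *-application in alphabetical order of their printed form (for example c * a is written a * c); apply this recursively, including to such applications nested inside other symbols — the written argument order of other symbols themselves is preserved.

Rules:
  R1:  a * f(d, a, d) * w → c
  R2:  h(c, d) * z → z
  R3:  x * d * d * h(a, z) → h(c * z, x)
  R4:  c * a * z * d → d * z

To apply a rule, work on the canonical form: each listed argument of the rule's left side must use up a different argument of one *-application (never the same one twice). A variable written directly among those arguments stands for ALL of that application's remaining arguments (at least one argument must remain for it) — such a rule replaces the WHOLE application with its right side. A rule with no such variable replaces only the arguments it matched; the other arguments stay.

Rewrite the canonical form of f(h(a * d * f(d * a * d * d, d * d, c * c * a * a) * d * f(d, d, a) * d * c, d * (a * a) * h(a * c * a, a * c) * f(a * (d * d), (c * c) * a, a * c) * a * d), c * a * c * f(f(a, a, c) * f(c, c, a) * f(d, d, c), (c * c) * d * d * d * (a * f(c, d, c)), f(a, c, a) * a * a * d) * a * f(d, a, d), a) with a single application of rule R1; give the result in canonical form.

Canonical form:  f(h(a * c * d * d * d * f(a * d * d * d, d * d, a * a * c * c) * f(d, d, a), a * a * a * d * d * f(a * d * d, a * c * c, a * c) * h(a * a * c, a * c)), a * a * c * c * f(d, a, d) * f(f(a, a, c) * f(c, c, a) * f(d, d, c), a * c * c * d * d * d * f(c, d, c), a * a * d * f(a, c, a)), a)
R1 matches:  uses a, f(d, a, d);  w := a * c * c * f(f(a, a, c) * f(c, c, a) * f(d, d, c), a * c * c * d * d * d * f(c, d, c), a * a * d * f(a, c, a))
Every leftover argument binds to the variable; the entire application is replaced.
Result:  f(h(a * c * d * d * d * f(a * d * d * d, d * d, a * a * c * c) * f(d, d, a), a * a * a * d * d * f(a * d * d, a * c * c, a * c) * h(a * a * c, a * c)), c, a)

Answer: f(h(a * c * d * d * d * f(a * d * d * d, d * d, a * a * c * c) * f(d, d, a), a * a * a * d * d * f(a * d * d, a * c * c, a * c) * h(a * a * c, a * c)), c, a)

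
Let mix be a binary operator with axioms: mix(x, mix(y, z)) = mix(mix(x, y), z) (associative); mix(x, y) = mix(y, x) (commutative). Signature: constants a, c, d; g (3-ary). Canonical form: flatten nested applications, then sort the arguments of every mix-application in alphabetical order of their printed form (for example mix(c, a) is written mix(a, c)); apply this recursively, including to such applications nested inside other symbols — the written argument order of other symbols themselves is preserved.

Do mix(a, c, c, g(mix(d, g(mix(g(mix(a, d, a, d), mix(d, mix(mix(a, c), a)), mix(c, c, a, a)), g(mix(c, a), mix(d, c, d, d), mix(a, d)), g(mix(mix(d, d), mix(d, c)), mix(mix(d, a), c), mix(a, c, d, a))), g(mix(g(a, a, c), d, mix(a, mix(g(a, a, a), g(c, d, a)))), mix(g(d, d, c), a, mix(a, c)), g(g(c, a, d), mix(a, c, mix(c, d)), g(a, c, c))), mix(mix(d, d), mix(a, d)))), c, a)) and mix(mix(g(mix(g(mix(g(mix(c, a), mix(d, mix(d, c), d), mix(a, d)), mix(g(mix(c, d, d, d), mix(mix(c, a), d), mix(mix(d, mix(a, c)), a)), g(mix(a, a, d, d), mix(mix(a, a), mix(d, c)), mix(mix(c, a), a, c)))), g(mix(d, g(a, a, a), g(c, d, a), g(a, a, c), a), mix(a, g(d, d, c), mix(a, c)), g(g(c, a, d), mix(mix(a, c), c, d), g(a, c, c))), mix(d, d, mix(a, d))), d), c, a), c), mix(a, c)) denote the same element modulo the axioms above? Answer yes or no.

Answer: yes — both canonical forms are mix(a, c, c, g(mix(d, g(mix(g(mix(a, a, d, d), mix(a, a, c, d), mix(a, a, c, c)), g(mix(a, c), mix(c, d, d, d), mix(a, d)), g(mix(c, d, d, d), mix(a, c, d), mix(a, a, c, d))), g(mix(a, d, g(a, a, a), g(a, a, c), g(c, d, a)), mix(a, a, c, g(d, d, c)), g(g(c, a, d), mix(a, c, c, d), g(a, c, c))), mix(a, d, d, d))), c, a))

Derivation:
Left:  mix(a, c, c, g(mix(d, g(mix(g(mix(a, d, a, d), mix(d, mix(mix(a, c), a)), mix(c, c, a, a)), g(mix(c, a), mix(d, c, d, d), mix(a, d)), g(mix(mix(d, d), mix(d, c)), mix(mix(d, a), c), mix(a, c, d, a))), g(mix(g(a, a, c), d, mix(a, mix(g(a, a, a), g(c, d, a)))), mix(g(d, d, c), a, mix(a, c)), g(g(c, a, d), mix(a, c, mix(c, d)), g(a, c, c))), mix(mix(d, d), mix(a, d)))), c, a))
  Simplify inside:  g(mix(d, g(mix(g(mix(a, d, a, d), mix(d, mix(mix(a, c), a)), mix(c, c, a, a)), g(mix(c, a), mix(d, c, d, d), mix(a, d)), g(mix(mix(d, d), mix(d, c)), mix(mix(d, a), c), mix(a, c, d, a))), g(mix(g(a, a, c), d, mix(a, mix(g(a, a, a), g(c, d, a)))), mix(g(d, d, c), a, mix(a, c)), g(g(c, a, d), mix(a, c, mix(c, d)), g(a, c, c))), mix(mix(d, d), mix(a, d)))), c, a)  →  g(mix(d, g(mix(g(mix(a, a, d, d), mix(a, a, c, d), mix(a, a, c, c)), g(mix(a, c), mix(c, d, d, d), mix(a, d)), g(mix(c, d, d, d), mix(a, c, d), mix(a, a, c, d))), g(mix(a, d, g(a, a, a), g(a, a, c), g(c, d, a)), mix(a, a, c, g(d, d, c)), g(g(c, a, d), mix(a, c, c, d), g(a, c, c))), mix(a, d, d, d))), c, a)
  Sort arguments:  mix(a, c, c, g(mix(d, g(mix(g(mix(a, a, d, d), mix(a, a, c, d), mix(a, a, c, c)), g(mix(a, c), mix(c, d, d, d), mix(a, d)), g(mix(c, d, d, d), mix(a, c, d), mix(a, a, c, d))), g(mix(a, d, g(a, a, a), g(a, a, c), g(c, d, a)), mix(a, a, c, g(d, d, c)), g(g(c, a, d), mix(a, c, c, d), g(a, c, c))), mix(a, d, d, d))), c, a))
Right:  mix(mix(g(mix(g(mix(g(mix(c, a), mix(d, mix(d, c), d), mix(a, d)), mix(g(mix(c, d, d, d), mix(mix(c, a), d), mix(mix(d, mix(a, c)), a)), g(mix(a, a, d, d), mix(mix(a, a), mix(d, c)), mix(mix(c, a), a, c)))), g(mix(d, g(a, a, a), g(c, d, a), g(a, a, c), a), mix(a, g(d, d, c), mix(a, c)), g(g(c, a, d), mix(mix(a, c), c, d), g(a, c, c))), mix(d, d, mix(a, d))), d), c, a), c), mix(a, c))
  Un-nest:  mix(g(mix(g(mix(g(mix(c, a), mix(d, mix(d, c), d), mix(a, d)), mix(g(mix(c, d, d, d), mix(mix(c, a), d), mix(mix(d, mix(a, c)), a)), g(mix(a, a, d, d), mix(mix(a, a), mix(d, c)), mix(mix(c, a), a, c)))), g(mix(d, g(a, a, a), g(c, d, a), g(a, a, c), a), mix(a, g(d, d, c), mix(a, c)), g(g(c, a, d), mix(mix(a, c), c, d), g(a, c, c))), mix(d, d, mix(a, d))), d), c, a), c, a, c)
  Canonicalize subterm:  g(mix(g(mix(g(mix(c, a), mix(d, mix(d, c), d), mix(a, d)), mix(g(mix(c, d, d, d), mix(mix(c, a), d), mix(mix(d, mix(a, c)), a)), g(mix(a, a, d, d), mix(mix(a, a), mix(d, c)), mix(mix(c, a), a, c)))), g(mix(d, g(a, a, a), g(c, d, a), g(a, a, c), a), mix(a, g(d, d, c), mix(a, c)), g(g(c, a, d), mix(mix(a, c), c, d), g(a, c, c))), mix(d, d, mix(a, d))), d), c, a)  →  g(mix(d, g(mix(g(mix(a, a, d, d), mix(a, a, c, d), mix(a, a, c, c)), g(mix(a, c), mix(c, d, d, d), mix(a, d)), g(mix(c, d, d, d), mix(a, c, d), mix(a, a, c, d))), g(mix(a, d, g(a, a, a), g(a, a, c), g(c, d, a)), mix(a, a, c, g(d, d, c)), g(g(c, a, d), mix(a, c, c, d), g(a, c, c))), mix(a, d, d, d))), c, a)
  Sort:  mix(a, c, c, g(mix(d, g(mix(g(mix(a, a, d, d), mix(a, a, c, d), mix(a, a, c, c)), g(mix(a, c), mix(c, d, d, d), mix(a, d)), g(mix(c, d, d, d), mix(a, c, d), mix(a, a, c, d))), g(mix(a, d, g(a, a, a), g(a, a, c), g(c, d, a)), mix(a, a, c, g(d, d, c)), g(g(c, a, d), mix(a, c, c, d), g(a, c, c))), mix(a, d, d, d))), c, a))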